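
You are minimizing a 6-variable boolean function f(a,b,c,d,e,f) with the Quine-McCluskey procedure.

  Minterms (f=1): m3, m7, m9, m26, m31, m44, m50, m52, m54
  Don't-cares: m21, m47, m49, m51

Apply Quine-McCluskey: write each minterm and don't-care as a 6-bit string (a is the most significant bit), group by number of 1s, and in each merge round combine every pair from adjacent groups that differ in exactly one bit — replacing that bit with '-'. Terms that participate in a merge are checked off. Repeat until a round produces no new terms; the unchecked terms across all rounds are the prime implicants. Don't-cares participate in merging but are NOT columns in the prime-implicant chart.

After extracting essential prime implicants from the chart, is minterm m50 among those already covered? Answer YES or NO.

[col 0] 000011*, 000111*, 001001, 010101, 011010, 011111, 101100, 101111, 110001*, 110010*, 110011*, 110100*, 110110*
[col 1] 000-11, 110-10, 1100-1, 11001-, 1101-0
Prime implicants: 000-11, 001001, 010101, 011010, 011111, 101100, 101111, 110-10, 1100-1, 11001-, 1101-0
PI chart (minterm → PIs covering it):
  3 | 000-11  (sole → essential)
  7 | 000-11  (sole → essential)
  9 | 001001  (sole → essential)
  26 | 011010  (sole → essential)
  31 | 011111  (sole → essential)
  44 | 101100  (sole → essential)
  50 | 110-10,11001-
  52 | 1101-0  (sole → essential)
  54 | 110-10,1101-0
Essential prime implicants: 000-11, 001001, 011010, 011111, 101100, 1101-0

NO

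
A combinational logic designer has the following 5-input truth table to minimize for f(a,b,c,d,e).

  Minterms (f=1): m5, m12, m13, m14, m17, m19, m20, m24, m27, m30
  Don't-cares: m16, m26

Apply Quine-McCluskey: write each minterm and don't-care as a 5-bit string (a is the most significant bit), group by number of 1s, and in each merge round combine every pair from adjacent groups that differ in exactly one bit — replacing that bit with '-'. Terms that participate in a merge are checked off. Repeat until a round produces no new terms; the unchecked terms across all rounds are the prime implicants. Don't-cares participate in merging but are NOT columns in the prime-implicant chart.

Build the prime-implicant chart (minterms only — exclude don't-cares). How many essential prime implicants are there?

2

size-2^0 implicants → 00101(✓)  01100(✓)  01101(✓)  01110(✓)  10000(✓)  10001(✓)  10011(✓)  10100(✓)  11000(✓)  11010(✓)  11011(✓)  11110(✓)
size-2^1 implicants → -1110  0-101  011-0  0110-  1-000  1-011  10-00  100-1  1000-  11-10  110-0  1101-
Unchecked terms (primes): -1110, 0-101, 011-0, 0110-, 1-000, 1-011, 10-00, 100-1, 1000-, 11-10, 110-0, 1101-
Minterm coverage:
  m5 ⊆ 0-101 [E]
  m12 ⊆ 011-0,0110-
  m13 ⊆ 0-101,0110-
  m14 ⊆ -1110,011-0
  m17 ⊆ 100-1,1000-
  m19 ⊆ 1-011,100-1
  m20 ⊆ 10-00 [E]
  m24 ⊆ 1-000,110-0
  m27 ⊆ 1-011,1101-
  m30 ⊆ -1110,11-10
E = {0-101, 10-00}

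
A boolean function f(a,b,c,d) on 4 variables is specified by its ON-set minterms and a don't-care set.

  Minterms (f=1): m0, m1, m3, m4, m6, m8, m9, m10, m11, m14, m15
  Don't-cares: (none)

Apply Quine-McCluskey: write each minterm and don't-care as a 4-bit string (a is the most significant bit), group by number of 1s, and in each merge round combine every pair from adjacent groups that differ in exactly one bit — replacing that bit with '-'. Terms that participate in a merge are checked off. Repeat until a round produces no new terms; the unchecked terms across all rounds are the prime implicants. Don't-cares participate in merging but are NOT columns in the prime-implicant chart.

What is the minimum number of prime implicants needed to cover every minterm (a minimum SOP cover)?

4

size-2^0 implicants → 0000(✓)  0001(✓)  0011(✓)  0100(✓)  0110(✓)  1000(✓)  1001(✓)  1010(✓)  1011(✓)  1110(✓)  1111(✓)
size-2^1 implicants → -000(✓)  -001(✓)  -011(✓)  -110  0-00  00-1(✓)  000-(✓)  01-0  1-10(✓)  1-11(✓)  10-0(✓)  10-1(✓)  100-(✓)  101-(✓)  111-(✓)
size-2^2 implicants → -0-1  -00-  1-1-  10--
Unchecked terms (primes): -0-1, -00-, -110, 0-00, 01-0, 1-1-, 10--
Minterm coverage:
  m0 ⊆ -00-,0-00
  m1 ⊆ -0-1,-00-
  m3 ⊆ -0-1 [E]
  m4 ⊆ 0-00,01-0
  m6 ⊆ -110,01-0
  m8 ⊆ -00-,10--
  m9 ⊆ -0-1,-00-,10--
  m10 ⊆ 1-1-,10--
  m11 ⊆ -0-1,1-1-,10--
  m14 ⊆ -110,1-1-
  m15 ⊆ 1-1- [E]
E = {-0-1, 1-1-}
Petrick residual → -00-, 01-0
Cover = b'd + b'c' + a'bd' + ac  |cover|=4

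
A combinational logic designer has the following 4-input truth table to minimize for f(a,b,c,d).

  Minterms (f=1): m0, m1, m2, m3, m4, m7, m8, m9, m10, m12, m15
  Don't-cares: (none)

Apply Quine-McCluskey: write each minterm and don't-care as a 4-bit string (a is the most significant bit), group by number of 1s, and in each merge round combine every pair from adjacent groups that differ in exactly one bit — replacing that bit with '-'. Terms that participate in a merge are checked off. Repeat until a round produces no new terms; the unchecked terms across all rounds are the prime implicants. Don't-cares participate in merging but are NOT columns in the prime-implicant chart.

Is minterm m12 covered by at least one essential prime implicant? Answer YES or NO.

YES

[col 0] 0000*, 0001*, 0010*, 0011*, 0100*, 0111*, 1000*, 1001*, 1010*, 1100*, 1111*
[col 1] -000*, -001*, -010*, -100*, -111, 0-00*, 0-11, 00-0*, 00-1*, 000-*, 001-*, 1-00*, 10-0*, 100-*
[col 2] --00, -0-0, -00-, 00--
Prime implicants: --00, -0-0, -00-, -111, 0-11, 00--
PI chart (minterm → PIs covering it):
  0 | --00,-0-0,-00-,00--
  1 | -00-,00--
  2 | -0-0,00--
  3 | 0-11,00--
  4 | --00  (sole → essential)
  7 | -111,0-11
  8 | --00,-0-0,-00-
  9 | -00-  (sole → essential)
  10 | -0-0  (sole → essential)
  12 | --00  (sole → essential)
  15 | -111  (sole → essential)
Essential prime implicants: --00, -0-0, -00-, -111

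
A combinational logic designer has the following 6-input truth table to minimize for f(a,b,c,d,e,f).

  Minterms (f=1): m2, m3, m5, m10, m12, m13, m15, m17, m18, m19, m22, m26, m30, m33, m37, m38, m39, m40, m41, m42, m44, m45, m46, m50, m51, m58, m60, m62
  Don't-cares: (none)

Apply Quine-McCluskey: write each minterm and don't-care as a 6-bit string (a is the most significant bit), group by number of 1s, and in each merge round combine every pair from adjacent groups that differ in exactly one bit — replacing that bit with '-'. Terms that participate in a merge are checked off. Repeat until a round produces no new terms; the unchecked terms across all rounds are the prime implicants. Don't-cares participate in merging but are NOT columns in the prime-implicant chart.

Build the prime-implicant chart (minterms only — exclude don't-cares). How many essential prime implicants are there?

9

Round 0: 000010✓ 000011✓ 000101✓ 001010✓ 001100✓ 001101✓ 001111✓ 010001✓ 010010✓ 010011✓ 010110✓ 011010✓ 011110✓ 100001✓ 100101✓ 100110✓ 100111✓ 101000✓ 101001✓ 101010✓ 101100✓ 101101✓ 101110✓ 110010✓ 110011✓ 111010✓ 111100✓ 111110✓
Round 1: -00101✓ -01010✓ -01100✓ -01101✓ -10010✓ -10011✓ -11010✓ -11110✓ 0-0010✓ 0-0011✓ 0-1010✓ 00-010✓ 00-101✓ 00001-✓ 0011-1 00110-✓ 01-010✓ 01-110✓ 010-10✓ 0100-1 01001-✓ 011-10✓ 1-1010✓ 1-1100✓ 1-1110✓ 10-001✓ 10-101✓ 10-110 100-01✓ 1001-1 10011- 101-00✓ 101-01✓ 101-10✓ 1010-0✓ 10100-✓ 1011-0✓ 10110-✓ 11-010✓ 11001-✓ 111-10✓ 1111-0✓
Round 2: --1010 -0-101 -0110- -1-010 -1001- -11-10 0--010 0-001- 01--10 1-1-10 1-11-0 10--01 101--0 101-0-
PIs = {--1010, -0-101, -0110-, -1-010, -1001-, -11-10, 0--010, 0-001-, 0011-1, 01--10, 0100-1, 1-1-10, 1-11-0, 10--01, 10-110, 1001-1, 10011-, 101--0, 101-0-}
Coverage chart:
  m2: 0--010,0-001-
  m3: 0-001- ←essential
  m5: -0-101 ←essential
  m10: --1010,0--010
  m12: -0110- ←essential
  m13: -0-101,-0110-,0011-1
  m15: 0011-1 ←essential
  m17: 0100-1 ←essential
  m18: -1-010,-1001-,0--010,0-001-,01--10
  m19: -1001-,0-001-,0100-1
  m22: 01--10 ←essential
  m26: --1010,-1-010,-11-10,0--010,01--10
  m30: -11-10,01--10
  m33: 10--01 ←essential
  m37: -0-101,10--01,1001-1
  m38: 10-110,10011-
  m39: 1001-1,10011-
  m40: 101--0,101-0-
  m41: 10--01,101-0-
  m42: --1010,1-1-10,101--0
  m44: -0110-,1-11-0,101--0,101-0-
  m45: -0-101,-0110-,10--01,101-0-
  m46: 1-1-10,1-11-0,10-110,101--0
  m50: -1-010,-1001-
  m51: -1001- ←essential
  m58: --1010,-1-010,-11-10,1-1-10
  m60: 1-11-0 ←essential
  m62: -11-10,1-1-10,1-11-0
Essential: -0-101, -0110-, -1001-, 0-001-, 0011-1, 01--10, 0100-1, 1-11-0, 10--01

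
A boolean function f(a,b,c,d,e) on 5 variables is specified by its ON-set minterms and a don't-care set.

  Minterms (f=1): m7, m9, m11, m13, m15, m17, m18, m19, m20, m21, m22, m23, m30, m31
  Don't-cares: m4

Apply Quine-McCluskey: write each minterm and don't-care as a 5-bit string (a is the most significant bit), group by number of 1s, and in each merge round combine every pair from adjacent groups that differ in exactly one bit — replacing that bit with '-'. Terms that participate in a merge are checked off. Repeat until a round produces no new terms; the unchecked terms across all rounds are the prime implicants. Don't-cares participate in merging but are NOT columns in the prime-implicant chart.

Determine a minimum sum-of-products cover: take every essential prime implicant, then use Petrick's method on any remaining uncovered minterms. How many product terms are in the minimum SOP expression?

[col 0] 00100*, 00111*, 01001*, 01011*, 01101*, 01111*, 10001*, 10010*, 10011*, 10100*, 10101*, 10110*, 10111*, 11110*, 11111*
[col 1] -0100, -0111*, -1111*, 0-111*, 01-01*, 01-11*, 010-1*, 011-1*, 1-110*, 1-111*, 10-01*, 10-10*, 10-11*, 100-1*, 1001-*, 101-0*, 101-1*, 1010-*, 1011-*, 1111-*
[col 2] --111, 01--1, 1-11-, 10--1, 10-1-, 101--
Prime implicants: --111, -0100, 01--1, 1-11-, 10--1, 10-1-, 101--
PI chart (minterm → PIs covering it):
  7 | --111  (sole → essential)
  9 | 01--1  (sole → essential)
  11 | 01--1  (sole → essential)
  13 | 01--1  (sole → essential)
  15 | --111,01--1
  17 | 10--1  (sole → essential)
  18 | 10-1-  (sole → essential)
  19 | 10--1,10-1-
  20 | -0100,101--
  21 | 10--1,101--
  22 | 1-11-,10-1-,101--
  23 | --111,1-11-,10--1,10-1-,101--
  30 | 1-11-  (sole → essential)
  31 | --111,1-11-
Essential prime implicants: --111, 01--1, 1-11-, 10--1, 10-1-
Petrick residual → -0100
Minimum SOP uses 6 PIs: cde + b'cd'e' + a'be + acd + ab'e + ab'd

6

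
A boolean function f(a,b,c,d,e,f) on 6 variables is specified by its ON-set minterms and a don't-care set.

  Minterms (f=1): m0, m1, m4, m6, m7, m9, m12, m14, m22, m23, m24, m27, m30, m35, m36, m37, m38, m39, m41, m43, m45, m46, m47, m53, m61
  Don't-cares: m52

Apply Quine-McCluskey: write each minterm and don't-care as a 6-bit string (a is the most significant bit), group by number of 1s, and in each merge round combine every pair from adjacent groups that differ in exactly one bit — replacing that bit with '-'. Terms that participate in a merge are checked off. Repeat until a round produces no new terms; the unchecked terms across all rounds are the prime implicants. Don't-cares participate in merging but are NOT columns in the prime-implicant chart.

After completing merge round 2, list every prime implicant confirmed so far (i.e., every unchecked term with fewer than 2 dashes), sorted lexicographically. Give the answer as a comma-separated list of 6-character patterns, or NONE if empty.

size-2^0 implicants → 000000(✓)  000001(✓)  000100(✓)  000110(✓)  000111(✓)  001001(✓)  001100(✓)  001110(✓)  010110(✓)  010111(✓)  011000  011011  011110(✓)  100011(✓)  100100(✓)  100101(✓)  100110(✓)  100111(✓)  101001(✓)  101011(✓)  101101(✓)  101110(✓)  101111(✓)  110100(✓)  110101(✓)  111101(✓)
size-2^1 implicants → -00100(✓)  -00110(✓)  -00111(✓)  -01001  -01110(✓)  0-0110(✓)  0-0111(✓)  0-1110(✓)  00-001  00-100(✓)  00-110(✓)  000-00  00000-  0001-0(✓)  00011-(✓)  0011-0(✓)  01-110(✓)  01011-(✓)  1-0100(✓)  1-0101(✓)  1-1101(✓)  10-011(✓)  10-101(✓)  10-110(✓)  10-111(✓)  100-11(✓)  1001-0(✓)  1001-1(✓)  10010-(✓)  10011-(✓)  101-01(✓)  101-11(✓)  1010-1(✓)  1011-1(✓)  10111-(✓)  11-101(✓)  11010-(✓)
size-2^2 implicants → -0-110  -001-0  -0011-  0--110  0-011-  00-1-0  1--101  1-010-  10--11  10-1-1  10-11-  1001--  101--1
Unchecked terms (primes): -0-110, -001-0, -0011-, -01001, 0--110, 0-011-, 00-001, 00-1-0, 000-00, 00000-, 011000, 011011, 1--101, 1-010-, 10--11, 10-1-1, 10-11-, 1001--, 101--1

-01001, 00-001, 000-00, 00000-, 011000, 011011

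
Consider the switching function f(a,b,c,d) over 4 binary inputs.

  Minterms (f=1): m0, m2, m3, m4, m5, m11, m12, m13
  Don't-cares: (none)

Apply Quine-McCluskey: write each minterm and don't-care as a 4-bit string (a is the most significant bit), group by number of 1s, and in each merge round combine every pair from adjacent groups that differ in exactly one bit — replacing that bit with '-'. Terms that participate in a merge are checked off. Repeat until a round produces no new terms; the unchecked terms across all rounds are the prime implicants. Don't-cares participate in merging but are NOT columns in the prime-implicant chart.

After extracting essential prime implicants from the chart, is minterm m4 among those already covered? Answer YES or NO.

YES

Round 0: 0000✓ 0010✓ 0011✓ 0100✓ 0101✓ 1011✓ 1100✓ 1101✓
Round 1: -011 -100✓ -101✓ 0-00 00-0 001- 010-✓ 110-✓
Round 2: -10-
PIs = {-011, -10-, 0-00, 00-0, 001-}
Coverage chart:
  m0: 0-00,00-0
  m2: 00-0,001-
  m3: -011,001-
  m4: -10-,0-00
  m5: -10- ←essential
  m11: -011 ←essential
  m12: -10- ←essential
  m13: -10- ←essential
Essential: -011, -10-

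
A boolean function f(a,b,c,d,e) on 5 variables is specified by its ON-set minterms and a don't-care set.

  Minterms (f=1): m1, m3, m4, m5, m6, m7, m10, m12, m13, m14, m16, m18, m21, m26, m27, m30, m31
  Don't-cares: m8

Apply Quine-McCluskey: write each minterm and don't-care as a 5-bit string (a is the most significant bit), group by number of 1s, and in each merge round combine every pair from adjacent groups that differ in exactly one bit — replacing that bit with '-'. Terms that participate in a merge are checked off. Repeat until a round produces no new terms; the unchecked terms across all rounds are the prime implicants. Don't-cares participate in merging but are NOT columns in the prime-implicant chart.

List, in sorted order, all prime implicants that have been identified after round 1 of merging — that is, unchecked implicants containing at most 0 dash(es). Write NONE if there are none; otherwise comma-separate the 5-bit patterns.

NONE

size-2^0 implicants → 00001(✓)  00011(✓)  00100(✓)  00101(✓)  00110(✓)  00111(✓)  01000(✓)  01010(✓)  01100(✓)  01101(✓)  01110(✓)  10000(✓)  10010(✓)  10101(✓)  11010(✓)  11011(✓)  11110(✓)  11111(✓)
size-2^1 implicants → -0101  -1010(✓)  -1110(✓)  0-100(✓)  0-101(✓)  0-110(✓)  00-01(✓)  00-11(✓)  000-1(✓)  001-0(✓)  001-1(✓)  0010-(✓)  0011-(✓)  01-00(✓)  01-10(✓)  010-0(✓)  011-0(✓)  0110-(✓)  1-010  100-0  11-10(✓)  11-11(✓)  1101-(✓)  1111-(✓)
size-2^2 implicants → -1-10  0-1-0  0-10-  00--1  001--  01--0  11-1-
Unchecked terms (primes): -0101, -1-10, 0-1-0, 0-10-, 00--1, 001--, 01--0, 1-010, 100-0, 11-1-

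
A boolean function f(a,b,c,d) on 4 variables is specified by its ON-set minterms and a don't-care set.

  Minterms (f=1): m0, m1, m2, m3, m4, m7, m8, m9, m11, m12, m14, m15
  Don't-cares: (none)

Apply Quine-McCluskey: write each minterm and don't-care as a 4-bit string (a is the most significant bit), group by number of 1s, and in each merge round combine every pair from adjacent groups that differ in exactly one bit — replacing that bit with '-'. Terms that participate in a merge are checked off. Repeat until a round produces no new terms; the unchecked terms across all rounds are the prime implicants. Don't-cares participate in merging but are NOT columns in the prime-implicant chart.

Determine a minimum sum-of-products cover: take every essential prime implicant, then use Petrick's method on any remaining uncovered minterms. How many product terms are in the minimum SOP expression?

5

size-2^0 implicants → 0000(✓)  0001(✓)  0010(✓)  0011(✓)  0100(✓)  0111(✓)  1000(✓)  1001(✓)  1011(✓)  1100(✓)  1110(✓)  1111(✓)
size-2^1 implicants → -000(✓)  -001(✓)  -011(✓)  -100(✓)  -111(✓)  0-00(✓)  0-11(✓)  00-0(✓)  00-1(✓)  000-(✓)  001-(✓)  1-00(✓)  1-11(✓)  10-1(✓)  100-(✓)  11-0  111-
size-2^2 implicants → --00  --11  -0-1  -00-  00--
Unchecked terms (primes): --00, --11, -0-1, -00-, 00--, 11-0, 111-
Minterm coverage:
  m0 ⊆ --00,-00-,00--
  m1 ⊆ -0-1,-00-,00--
  m2 ⊆ 00-- [E]
  m3 ⊆ --11,-0-1,00--
  m4 ⊆ --00 [E]
  m7 ⊆ --11 [E]
  m8 ⊆ --00,-00-
  m9 ⊆ -0-1,-00-
  m11 ⊆ --11,-0-1
  m12 ⊆ --00,11-0
  m14 ⊆ 11-0,111-
  m15 ⊆ --11,111-
E = {--00, --11, 00--}
Petrick residual → -0-1, 11-0
Cover = c'd' + cd + b'd + a'b' + abd'  |cover|=5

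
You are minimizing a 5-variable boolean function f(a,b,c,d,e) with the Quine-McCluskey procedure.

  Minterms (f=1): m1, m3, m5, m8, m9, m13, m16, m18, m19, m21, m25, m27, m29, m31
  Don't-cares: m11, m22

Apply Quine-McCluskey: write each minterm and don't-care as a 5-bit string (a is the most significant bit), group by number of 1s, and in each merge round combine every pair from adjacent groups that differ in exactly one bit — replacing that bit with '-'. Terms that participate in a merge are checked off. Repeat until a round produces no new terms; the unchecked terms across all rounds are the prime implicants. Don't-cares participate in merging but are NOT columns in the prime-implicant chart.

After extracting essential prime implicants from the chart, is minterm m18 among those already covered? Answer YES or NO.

YES

Round 0: 00001✓ 00011✓ 00101✓ 01000✓ 01001✓ 01011✓ 01101✓ 10000✓ 10010✓ 10011✓ 10101✓ 10110✓ 11001✓ 11011✓ 11101✓ 11111✓
Round 1: -0011✓ -0101✓ -1001✓ -1011✓ -1101✓ 0-001✓ 0-011✓ 0-101✓ 00-01✓ 000-1✓ 01-01✓ 010-1✓ 0100- 1-011✓ 1-101✓ 10-10 100-0 1001- 11-01✓ 11-11✓ 110-1✓ 111-1✓
Round 2: --011 --101 -1-01 -10-1 0--01 0-0-1 11--1
PIs = {--011, --101, -1-01, -10-1, 0--01, 0-0-1, 0100-, 10-10, 100-0, 1001-, 11--1}
Coverage chart:
  m1: 0--01,0-0-1
  m3: --011,0-0-1
  m5: --101,0--01
  m8: 0100- ←essential
  m9: -1-01,-10-1,0--01,0-0-1,0100-
  m13: --101,-1-01,0--01
  m16: 100-0 ←essential
  m18: 10-10,100-0,1001-
  m19: --011,1001-
  m21: --101 ←essential
  m25: -1-01,-10-1,11--1
  m27: --011,-10-1,11--1
  m29: --101,-1-01,11--1
  m31: 11--1 ←essential
Essential: --101, 0100-, 100-0, 11--1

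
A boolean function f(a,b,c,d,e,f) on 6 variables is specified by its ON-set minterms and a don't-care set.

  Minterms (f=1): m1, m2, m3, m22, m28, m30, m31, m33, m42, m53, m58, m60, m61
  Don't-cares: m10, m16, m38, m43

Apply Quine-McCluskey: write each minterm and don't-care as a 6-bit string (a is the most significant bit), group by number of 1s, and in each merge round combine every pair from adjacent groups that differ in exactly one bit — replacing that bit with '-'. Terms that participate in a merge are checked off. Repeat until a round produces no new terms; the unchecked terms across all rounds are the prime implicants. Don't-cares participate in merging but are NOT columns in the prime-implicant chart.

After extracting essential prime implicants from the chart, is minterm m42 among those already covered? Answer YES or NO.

Round 0: 000001✓ 000010✓ 000011✓ 001010✓ 010000 010110✓ 011100✓ 011110✓ 011111✓ 100001✓ 100110 101010✓ 101011✓ 110101✓ 111010✓ 111100✓ 111101✓
Round 1: -00001 -01010 -11100 00-010 0000-1 00001- 01-110 0111-0 01111- 1-1010 10101- 11-101 11110-
PIs = {-00001, -01010, -11100, 00-010, 0000-1, 00001-, 01-110, 010000, 0111-0, 01111-, 1-1010, 100110, 10101-, 11-101, 11110-}
Coverage chart:
  m1: -00001,0000-1
  m2: 00-010,00001-
  m3: 0000-1,00001-
  m22: 01-110 ←essential
  m28: -11100,0111-0
  m30: 01-110,0111-0,01111-
  m31: 01111- ←essential
  m33: -00001 ←essential
  m42: -01010,1-1010,10101-
  m53: 11-101 ←essential
  m58: 1-1010 ←essential
  m60: -11100,11110-
  m61: 11-101,11110-
Essential: -00001, 01-110, 01111-, 1-1010, 11-101

YES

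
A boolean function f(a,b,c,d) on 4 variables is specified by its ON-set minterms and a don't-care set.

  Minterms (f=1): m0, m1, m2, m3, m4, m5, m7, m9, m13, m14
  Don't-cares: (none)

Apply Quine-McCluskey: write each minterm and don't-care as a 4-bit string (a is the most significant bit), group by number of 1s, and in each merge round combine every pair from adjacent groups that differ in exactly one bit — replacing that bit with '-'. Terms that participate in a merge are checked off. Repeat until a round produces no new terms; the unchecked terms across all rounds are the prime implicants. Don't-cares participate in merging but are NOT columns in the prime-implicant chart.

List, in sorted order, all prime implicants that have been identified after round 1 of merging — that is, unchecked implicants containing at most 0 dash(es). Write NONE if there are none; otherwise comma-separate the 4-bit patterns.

size-2^0 implicants → 0000(✓)  0001(✓)  0010(✓)  0011(✓)  0100(✓)  0101(✓)  0111(✓)  1001(✓)  1101(✓)  1110
size-2^1 implicants → -001(✓)  -101(✓)  0-00(✓)  0-01(✓)  0-11(✓)  00-0(✓)  00-1(✓)  000-(✓)  001-(✓)  01-1(✓)  010-(✓)  1-01(✓)
size-2^2 implicants → --01  0--1  0-0-  00--
Unchecked terms (primes): --01, 0--1, 0-0-, 00--, 1110

1110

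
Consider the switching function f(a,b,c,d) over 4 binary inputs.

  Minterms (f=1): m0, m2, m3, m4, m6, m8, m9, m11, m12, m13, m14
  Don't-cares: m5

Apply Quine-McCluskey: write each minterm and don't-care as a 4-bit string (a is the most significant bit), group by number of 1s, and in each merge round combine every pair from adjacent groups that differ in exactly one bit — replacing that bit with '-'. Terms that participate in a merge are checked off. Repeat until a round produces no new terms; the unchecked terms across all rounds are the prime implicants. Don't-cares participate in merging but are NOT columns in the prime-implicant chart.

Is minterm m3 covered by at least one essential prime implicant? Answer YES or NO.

[col 0] 0000*, 0010*, 0011*, 0100*, 0101*, 0110*, 1000*, 1001*, 1011*, 1100*, 1101*, 1110*
[col 1] -000*, -011, -100*, -101*, -110*, 0-00*, 0-10*, 00-0*, 001-, 01-0*, 010-*, 1-00*, 1-01*, 10-1, 100-*, 11-0*, 110-*
[col 2] --00, -1-0, -10-, 0--0, 1-0-
Prime implicants: --00, -011, -1-0, -10-, 0--0, 001-, 1-0-, 10-1
PI chart (minterm → PIs covering it):
  0 | --00,0--0
  2 | 0--0,001-
  3 | -011,001-
  4 | --00,-1-0,-10-,0--0
  6 | -1-0,0--0
  8 | --00,1-0-
  9 | 1-0-,10-1
  11 | -011,10-1
  12 | --00,-1-0,-10-,1-0-
  13 | -10-,1-0-
  14 | -1-0  (sole → essential)
Essential prime implicants: -1-0

NO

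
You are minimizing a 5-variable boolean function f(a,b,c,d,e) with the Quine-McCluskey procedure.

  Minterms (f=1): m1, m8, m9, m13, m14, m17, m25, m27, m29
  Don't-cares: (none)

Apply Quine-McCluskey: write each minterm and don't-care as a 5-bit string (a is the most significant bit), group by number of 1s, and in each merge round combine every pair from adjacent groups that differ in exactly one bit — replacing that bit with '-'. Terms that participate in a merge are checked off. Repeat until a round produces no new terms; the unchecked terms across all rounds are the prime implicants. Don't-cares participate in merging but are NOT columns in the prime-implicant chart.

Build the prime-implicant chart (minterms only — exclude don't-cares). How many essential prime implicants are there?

5

[col 0] 00001*, 01000*, 01001*, 01101*, 01110, 10001*, 11001*, 11011*, 11101*
[col 1] -0001*, -1001*, -1101*, 0-001*, 01-01*, 0100-, 1-001*, 11-01*, 110-1
[col 2] --001, -1-01
Prime implicants: --001, -1-01, 0100-, 01110, 110-1
PI chart (minterm → PIs covering it):
  1 | --001  (sole → essential)
  8 | 0100-  (sole → essential)
  9 | --001,-1-01,0100-
  13 | -1-01  (sole → essential)
  14 | 01110  (sole → essential)
  17 | --001  (sole → essential)
  25 | --001,-1-01,110-1
  27 | 110-1  (sole → essential)
  29 | -1-01  (sole → essential)
Essential prime implicants: --001, -1-01, 0100-, 01110, 110-1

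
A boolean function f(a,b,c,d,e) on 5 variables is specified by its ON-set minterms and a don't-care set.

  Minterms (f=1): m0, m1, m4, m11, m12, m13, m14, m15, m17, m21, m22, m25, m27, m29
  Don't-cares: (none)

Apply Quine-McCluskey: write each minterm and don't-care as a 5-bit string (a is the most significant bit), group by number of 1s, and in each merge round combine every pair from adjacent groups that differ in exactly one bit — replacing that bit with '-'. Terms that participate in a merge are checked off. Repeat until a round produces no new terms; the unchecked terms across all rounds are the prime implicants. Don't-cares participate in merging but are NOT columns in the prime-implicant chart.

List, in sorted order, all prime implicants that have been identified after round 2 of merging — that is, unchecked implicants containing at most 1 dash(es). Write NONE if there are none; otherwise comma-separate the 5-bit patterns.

-0001, -1011, -1101, 0-100, 00-00, 0000-, 01-11, 10110, 110-1

size-2^0 implicants → 00000(✓)  00001(✓)  00100(✓)  01011(✓)  01100(✓)  01101(✓)  01110(✓)  01111(✓)  10001(✓)  10101(✓)  10110  11001(✓)  11011(✓)  11101(✓)
size-2^1 implicants → -0001  -1011  -1101  0-100  00-00  0000-  01-11  011-0(✓)  011-1(✓)  0110-(✓)  0111-(✓)  1-001(✓)  1-101(✓)  10-01(✓)  11-01(✓)  110-1
size-2^2 implicants → 011--  1--01
Unchecked terms (primes): -0001, -1011, -1101, 0-100, 00-00, 0000-, 01-11, 011--, 1--01, 10110, 110-1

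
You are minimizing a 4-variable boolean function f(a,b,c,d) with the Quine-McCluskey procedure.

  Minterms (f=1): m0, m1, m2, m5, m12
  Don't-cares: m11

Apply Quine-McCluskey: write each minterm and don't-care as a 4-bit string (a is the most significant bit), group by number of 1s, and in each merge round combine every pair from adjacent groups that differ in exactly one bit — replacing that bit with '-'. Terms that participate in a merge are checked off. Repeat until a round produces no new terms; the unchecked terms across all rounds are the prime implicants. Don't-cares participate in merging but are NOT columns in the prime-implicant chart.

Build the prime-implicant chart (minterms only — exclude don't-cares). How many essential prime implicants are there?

3

size-2^0 implicants → 0000(✓)  0001(✓)  0010(✓)  0101(✓)  1011  1100
size-2^1 implicants → 0-01  00-0  000-
Unchecked terms (primes): 0-01, 00-0, 000-, 1011, 1100
Minterm coverage:
  m0 ⊆ 00-0,000-
  m1 ⊆ 0-01,000-
  m2 ⊆ 00-0 [E]
  m5 ⊆ 0-01 [E]
  m12 ⊆ 1100 [E]
E = {0-01, 00-0, 1100}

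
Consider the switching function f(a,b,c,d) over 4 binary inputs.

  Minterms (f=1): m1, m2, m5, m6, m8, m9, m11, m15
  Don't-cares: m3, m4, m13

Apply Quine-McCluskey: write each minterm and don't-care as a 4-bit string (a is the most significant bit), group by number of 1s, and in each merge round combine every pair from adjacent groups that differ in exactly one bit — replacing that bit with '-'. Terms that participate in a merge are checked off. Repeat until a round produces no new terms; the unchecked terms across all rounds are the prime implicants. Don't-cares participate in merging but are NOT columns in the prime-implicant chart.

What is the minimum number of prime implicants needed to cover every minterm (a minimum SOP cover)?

4

[col 0] 0001*, 0010*, 0011*, 0100*, 0101*, 0110*, 1000*, 1001*, 1011*, 1101*, 1111*
[col 1] -001*, -011*, -101*, 0-01*, 0-10, 00-1*, 001-, 01-0, 010-, 1-01*, 1-11*, 10-1*, 100-, 11-1*
[col 2] --01, -0-1, 1--1
Prime implicants: --01, -0-1, 0-10, 001-, 01-0, 010-, 1--1, 100-
PI chart (minterm → PIs covering it):
  1 | --01,-0-1
  2 | 0-10,001-
  5 | --01,010-
  6 | 0-10,01-0
  8 | 100-  (sole → essential)
  9 | --01,-0-1,1--1,100-
  11 | -0-1,1--1
  15 | 1--1  (sole → essential)
Essential prime implicants: 1--1, 100-
Petrick residual → --01, 0-10
Minimum SOP uses 4 PIs: c'd + a'cd' + ad + ab'c'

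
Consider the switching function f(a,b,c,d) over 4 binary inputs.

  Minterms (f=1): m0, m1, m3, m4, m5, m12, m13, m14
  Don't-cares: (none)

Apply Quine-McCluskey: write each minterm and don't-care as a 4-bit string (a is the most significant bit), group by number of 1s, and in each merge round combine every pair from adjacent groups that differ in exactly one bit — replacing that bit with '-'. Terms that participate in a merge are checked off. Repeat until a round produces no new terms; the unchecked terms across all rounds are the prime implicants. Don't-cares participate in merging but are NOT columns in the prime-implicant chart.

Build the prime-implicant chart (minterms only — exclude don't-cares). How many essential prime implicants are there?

4

Round 0: 0000✓ 0001✓ 0011✓ 0100✓ 0101✓ 1100✓ 1101✓ 1110✓
Round 1: -100✓ -101✓ 0-00✓ 0-01✓ 00-1 000-✓ 010-✓ 11-0 110-✓
Round 2: -10- 0-0-
PIs = {-10-, 0-0-, 00-1, 11-0}
Coverage chart:
  m0: 0-0- ←essential
  m1: 0-0-,00-1
  m3: 00-1 ←essential
  m4: -10-,0-0-
  m5: -10-,0-0-
  m12: -10-,11-0
  m13: -10- ←essential
  m14: 11-0 ←essential
Essential: -10-, 0-0-, 00-1, 11-0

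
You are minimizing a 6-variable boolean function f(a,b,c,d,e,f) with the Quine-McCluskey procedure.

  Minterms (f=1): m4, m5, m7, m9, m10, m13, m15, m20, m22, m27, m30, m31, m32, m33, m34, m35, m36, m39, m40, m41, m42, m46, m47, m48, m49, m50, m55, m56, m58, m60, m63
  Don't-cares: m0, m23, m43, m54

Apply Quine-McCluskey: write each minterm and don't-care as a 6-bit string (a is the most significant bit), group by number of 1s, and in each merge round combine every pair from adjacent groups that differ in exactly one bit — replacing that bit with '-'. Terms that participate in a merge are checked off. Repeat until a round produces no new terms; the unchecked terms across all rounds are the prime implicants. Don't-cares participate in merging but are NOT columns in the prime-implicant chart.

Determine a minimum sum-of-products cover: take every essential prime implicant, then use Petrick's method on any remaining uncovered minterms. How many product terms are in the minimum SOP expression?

13

size-2^0 implicants → 000000(✓)  000100(✓)  000101(✓)  000111(✓)  001001(✓)  001010(✓)  001101(✓)  001111(✓)  010100(✓)  010110(✓)  010111(✓)  011011(✓)  011110(✓)  011111(✓)  100000(✓)  100001(✓)  100010(✓)  100011(✓)  100100(✓)  100111(✓)  101000(✓)  101001(✓)  101010(✓)  101011(✓)  101110(✓)  101111(✓)  110000(✓)  110001(✓)  110010(✓)  110110(✓)  110111(✓)  111000(✓)  111010(✓)  111100(✓)  111111(✓)
size-2^1 implicants → -00000(✓)  -00100(✓)  -00111(✓)  -01001  -01010  -01111(✓)  -10110(✓)  -10111(✓)  -11111(✓)  0-0100  0-0111(✓)  0-1111(✓)  00-101(✓)  00-111(✓)  000-00(✓)  0001-1(✓)  00010-  001-01  0011-1(✓)  01-110(✓)  01-111(✓)  0101-0  01011-(✓)  011-11  01111-(✓)  1-0000(✓)  1-0001(✓)  1-0010(✓)  1-0111(✓)  1-1000(✓)  1-1010(✓)  1-1111(✓)  10-000(✓)  10-001(✓)  10-010(✓)  10-011(✓)  10-111(✓)  100-00(✓)  100-11(✓)  1000-0(✓)  1000-1(✓)  10000-(✓)  10001-(✓)  101-10(✓)  101-11(✓)  1010-0(✓)  1010-1(✓)  10100-(✓)  10101-(✓)  10111-(✓)  11-000(✓)  11-010(✓)  11-111(✓)  110-10  1100-0(✓)  11000-(✓)  11011-(✓)  111-00  1110-0(✓)
size-2^2 implicants → --0111(✓)  --1111(✓)  -0-111(✓)  -00-00  -1-111(✓)  -1011-  0--111(✓)  00-1-1  01-11-  1--000(✓)  1--010(✓)  1--111(✓)  1-00-0(✓)  1-000-  1-10-0(✓)  10--11  10-0-0(✓)  10-0-1(✓)  10-00-(✓)  10-01-(✓)  1000--(✓)  101-1-  1010--(✓)  11-0-0(✓)
size-2^3 implicants → ---111  1--0-0  10-0--
Unchecked terms (primes): ---111, -00-00, -01001, -01010, -1011-, 0-0100, 00-1-1, 00010-, 001-01, 01-11-, 0101-0, 011-11, 1--0-0, 1-000-, 10--11, 10-0--, 101-1-, 110-10, 111-00
Minterm coverage:
  m4 ⊆ -00-00,0-0100,00010-
  m5 ⊆ 00-1-1,00010-
  m7 ⊆ ---111,00-1-1
  m9 ⊆ -01001,001-01
  m10 ⊆ -01010 [E]
  m13 ⊆ 00-1-1,001-01
  m15 ⊆ ---111,00-1-1
  m20 ⊆ 0-0100,0101-0
  m22 ⊆ -1011-,01-11-,0101-0
  m27 ⊆ 011-11 [E]
  m30 ⊆ 01-11- [E]
  m31 ⊆ ---111,01-11-,011-11
  m32 ⊆ -00-00,1--0-0,1-000-,10-0--
  m33 ⊆ 1-000-,10-0--
  m34 ⊆ 1--0-0,10-0--
  m35 ⊆ 10--11,10-0--
  m36 ⊆ -00-00 [E]
  m39 ⊆ ---111,10--11
  m40 ⊆ 1--0-0,10-0--
  m41 ⊆ -01001,10-0--
  m42 ⊆ -01010,1--0-0,10-0--,101-1-
  m46 ⊆ 101-1- [E]
  m47 ⊆ ---111,10--11,101-1-
  m48 ⊆ 1--0-0,1-000-
  m49 ⊆ 1-000- [E]
  m50 ⊆ 1--0-0,110-10
  m55 ⊆ ---111,-1011-
  m56 ⊆ 1--0-0,111-00
  m58 ⊆ 1--0-0 [E]
  m60 ⊆ 111-00 [E]
  m63 ⊆ ---111 [E]
E = {---111, -00-00, -01010, 01-11-, 011-11, 1--0-0, 1-000-, 101-1-, 111-00}
Petrick residual → -01001, 0-0100, 00-1-1, 10--11
Cover = def + b'c'e'f' + b'cd'e'f + b'cd'ef' + a'c'de'f' + a'b'df + a'bde + a'bcef + ad'f' + ac'd'e' + ab'ef + ab'ce + abce'f'  |cover|=13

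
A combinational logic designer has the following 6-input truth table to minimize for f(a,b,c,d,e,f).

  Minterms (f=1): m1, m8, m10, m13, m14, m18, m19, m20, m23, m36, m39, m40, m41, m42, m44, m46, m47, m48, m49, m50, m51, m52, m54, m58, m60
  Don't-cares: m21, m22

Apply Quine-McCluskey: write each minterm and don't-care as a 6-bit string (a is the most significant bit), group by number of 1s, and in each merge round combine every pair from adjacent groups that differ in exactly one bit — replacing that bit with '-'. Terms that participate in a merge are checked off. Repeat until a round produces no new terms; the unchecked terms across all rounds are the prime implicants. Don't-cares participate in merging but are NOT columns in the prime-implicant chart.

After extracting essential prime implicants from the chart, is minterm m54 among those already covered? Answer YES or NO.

[col 0] 000001, 001000*, 001010*, 001101, 001110*, 010010*, 010011*, 010100*, 010101*, 010110*, 010111*, 100100*, 100111*, 101000*, 101001*, 101010*, 101100*, 101110*, 101111*, 110000*, 110001*, 110010*, 110011*, 110100*, 110110*, 111010*, 111100*
[col 1] -01000*, -01010*, -01110*, -10010*, -10011*, -10100*, -10110*, 001-10*, 0010-0*, 010-10*, 010-11*, 01001-*, 0101-0*, 0101-1*, 01010-*, 01011-*, 1-0100*, 1-1010, 1-1100*, 10-100*, 10-111, 101-00*, 101-10*, 1010-0*, 10100-, 1011-0*, 10111-, 11-010, 11-100*, 110-00*, 110-10*, 1100-0*, 1100-1*, 11000-*, 11001-*, 1101-0*
[col 2] -01-10, -010-0, -10-10, -1001-, -101-0, 010-1-, 0101--, 1--100, 101--0, 110--0, 1100--
Prime implicants: -01-10, -010-0, -10-10, -1001-, -101-0, 000001, 001101, 010-1-, 0101--, 1--100, 1-1010, 10-111, 101--0, 10100-, 10111-, 11-010, 110--0, 1100--
PI chart (minterm → PIs covering it):
  1 | 000001  (sole → essential)
  8 | -010-0  (sole → essential)
  10 | -01-10,-010-0
  13 | 001101  (sole → essential)
  14 | -01-10  (sole → essential)
  18 | -10-10,-1001-,010-1-
  19 | -1001-,010-1-
  20 | -101-0,0101--
  23 | 010-1-,0101--
  36 | 1--100  (sole → essential)
  39 | 10-111  (sole → essential)
  40 | -010-0,101--0,10100-
  41 | 10100-  (sole → essential)
  42 | -01-10,-010-0,1-1010,101--0
  44 | 1--100,101--0
  46 | -01-10,101--0,10111-
  47 | 10-111,10111-
  48 | 110--0,1100--
  49 | 1100--  (sole → essential)
  50 | -10-10,-1001-,11-010,110--0,1100--
  51 | -1001-,1100--
  52 | -101-0,1--100,110--0
  54 | -10-10,-101-0,110--0
  58 | 1-1010,11-010
  60 | 1--100  (sole → essential)
Essential prime implicants: -01-10, -010-0, 000001, 001101, 1--100, 10-111, 10100-, 1100--

NO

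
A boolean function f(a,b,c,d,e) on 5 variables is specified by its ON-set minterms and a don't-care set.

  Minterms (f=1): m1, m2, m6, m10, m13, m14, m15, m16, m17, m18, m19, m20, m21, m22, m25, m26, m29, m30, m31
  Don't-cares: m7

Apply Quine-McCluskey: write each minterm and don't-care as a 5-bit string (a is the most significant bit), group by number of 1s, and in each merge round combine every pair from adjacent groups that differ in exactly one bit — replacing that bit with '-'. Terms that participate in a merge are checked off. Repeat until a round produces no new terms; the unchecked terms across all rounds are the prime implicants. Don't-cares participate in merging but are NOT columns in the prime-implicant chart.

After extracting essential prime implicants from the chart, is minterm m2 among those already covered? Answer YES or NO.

YES

Round 0: 00001✓ 00010✓ 00110✓ 00111✓ 01010✓ 01101✓ 01110✓ 01111✓ 10000✓ 10001✓ 10010✓ 10011✓ 10100✓ 10101✓ 10110✓ 11001✓ 11010✓ 11101✓ 11110✓ 11111✓
Round 1: -0001 -0010✓ -0110✓ -1010✓ -1101✓ -1110✓ -1111✓ 0-010✓ 0-110✓ 0-111✓ 00-10✓ 0011-✓ 01-10✓ 011-1✓ 0111-✓ 1-001✓ 1-010✓ 1-101✓ 1-110✓ 10-00✓ 10-01✓ 10-10✓ 100-0✓ 100-1✓ 1000-✓ 1001-✓ 101-0✓ 1010-✓ 11-01✓ 11-10✓ 111-1✓ 1111-✓
Round 2: --010✓ --110✓ -0-10✓ -1-10✓ -11-1 -111- 0--10✓ 0-11- 1--01 1--10✓ 10--0 10-0- 100--
Round 3: ---10
PIs = {---10, -0001, -11-1, -111-, 0-11-, 1--01, 10--0, 10-0-, 100--}
Coverage chart:
  m1: -0001 ←essential
  m2: ---10 ←essential
  m6: ---10,0-11-
  m10: ---10 ←essential
  m13: -11-1 ←essential
  m14: ---10,-111-,0-11-
  m15: -11-1,-111-,0-11-
  m16: 10--0,10-0-,100--
  m17: -0001,1--01,10-0-,100--
  m18: ---10,10--0,100--
  m19: 100-- ←essential
  m20: 10--0,10-0-
  m21: 1--01,10-0-
  m22: ---10,10--0
  m25: 1--01 ←essential
  m26: ---10 ←essential
  m29: -11-1,1--01
  m30: ---10,-111-
  m31: -11-1,-111-
Essential: ---10, -0001, -11-1, 1--01, 100--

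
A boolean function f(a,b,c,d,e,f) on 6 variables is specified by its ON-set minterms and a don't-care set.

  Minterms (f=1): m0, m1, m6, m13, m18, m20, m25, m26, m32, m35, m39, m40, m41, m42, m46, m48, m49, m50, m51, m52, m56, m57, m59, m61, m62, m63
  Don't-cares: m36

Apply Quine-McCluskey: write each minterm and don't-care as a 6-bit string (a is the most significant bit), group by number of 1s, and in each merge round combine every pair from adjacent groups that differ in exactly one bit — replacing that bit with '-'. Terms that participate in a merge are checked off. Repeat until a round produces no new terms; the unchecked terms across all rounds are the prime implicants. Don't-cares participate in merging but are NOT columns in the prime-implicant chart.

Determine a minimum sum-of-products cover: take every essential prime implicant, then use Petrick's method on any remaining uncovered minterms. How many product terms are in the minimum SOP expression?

13

Round 0: 000000✓ 000001✓ 000110 001101 010010✓ 010100✓ 011001✓ 011010✓ 100000✓ 100011✓ 100100✓ 100111✓ 101000✓ 101001✓ 101010✓ 101110✓ 110000✓ 110001✓ 110010✓ 110011✓ 110100✓ 111000✓ 111001✓ 111011✓ 111101✓ 111110✓ 111111✓
Round 1: -00000 -10010 -10100 -11001 00000- 01-010 1-0000✓ 1-0011 1-0100✓ 1-1000✓ 1-1001✓ 1-1110 10-000✓ 100-00✓ 100-11 101-10 1010-0 10100-✓ 11-000✓ 11-001✓ 11-011✓ 110-00✓ 1100-0✓ 1100-1✓ 11000-✓ 11001-✓ 111-01✓ 111-11✓ 1110-1✓ 11100-✓ 1111-1✓ 11111-
Round 2: 1--000 1-0-00 1-100- 11-0-1 11-00- 1100-- 111--1
PIs = {-00000, -10010, -10100, -11001, 00000-, 000110, 001101, 01-010, 1--000, 1-0-00, 1-0011, 1-100-, 1-1110, 100-11, 101-10, 1010-0, 11-0-1, 11-00-, 1100--, 111--1, 11111-}
Coverage chart:
  m0: -00000,00000-
  m1: 00000- ←essential
  m6: 000110 ←essential
  m13: 001101 ←essential
  m18: -10010,01-010
  m20: -10100 ←essential
  m25: -11001 ←essential
  m26: 01-010 ←essential
  m32: -00000,1--000,1-0-00
  m35: 1-0011,100-11
  m39: 100-11 ←essential
  m40: 1--000,1-100-,1010-0
  m41: 1-100- ←essential
  m42: 101-10,1010-0
  m46: 1-1110,101-10
  m48: 1--000,1-0-00,11-00-,1100--
  m49: 11-0-1,11-00-,1100--
  m50: -10010,1100--
  m51: 1-0011,11-0-1,1100--
  m52: -10100,1-0-00
  m56: 1--000,1-100-,11-00-
  m57: -11001,1-100-,11-0-1,11-00-,111--1
  m59: 11-0-1,111--1
  m61: 111--1 ←essential
  m62: 1-1110,11111-
  m63: 111--1,11111-
Essential: -10100, -11001, 00000-, 000110, 001101, 01-010, 1-100-, 100-11, 111--1
Petrick residual → -00000, 1-1110, 101-10, 1100--
Min cover (13 terms): b'c'd'e'f' + bc'de'f' + bcd'e'f + a'b'c'd'e' + a'b'c'def' + a'b'cde'f + a'bd'ef' + acd'e' + acdef' + ab'c'ef + ab'cef' + abc'd' + abcf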